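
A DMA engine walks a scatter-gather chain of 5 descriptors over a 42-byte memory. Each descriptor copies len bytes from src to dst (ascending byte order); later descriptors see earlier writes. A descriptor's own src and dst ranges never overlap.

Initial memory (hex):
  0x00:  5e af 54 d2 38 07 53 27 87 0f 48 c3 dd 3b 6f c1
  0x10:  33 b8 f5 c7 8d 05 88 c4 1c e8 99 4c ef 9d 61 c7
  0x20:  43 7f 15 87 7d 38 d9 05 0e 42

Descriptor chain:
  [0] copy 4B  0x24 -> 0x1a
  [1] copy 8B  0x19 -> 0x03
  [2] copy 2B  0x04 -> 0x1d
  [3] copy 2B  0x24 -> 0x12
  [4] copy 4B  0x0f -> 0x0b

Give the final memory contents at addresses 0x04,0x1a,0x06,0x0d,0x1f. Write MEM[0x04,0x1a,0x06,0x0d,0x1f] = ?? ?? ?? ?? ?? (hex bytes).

[0] 0x24->0x1a len=4 : 7d 38 d9 05
[1] 0x19->0x03 len=8 : e8 7d 38 d9 05 61 c7 43
[2] 0x04->0x1d len=2 : 7d 38
[3] 0x24->0x12 len=2 : 7d 38
[4] 0x0f->0x0b len=4 : c1 33 b8 7d
query mem[0x04]=0x7d, mem[0x1a]=0x7d, mem[0x06]=0xd9, mem[0x0d]=0xb8, mem[0x1f]=0xc7

MEM[0x04,0x1a,0x06,0x0d,0x1f] = 7d 7d d9 b8 c7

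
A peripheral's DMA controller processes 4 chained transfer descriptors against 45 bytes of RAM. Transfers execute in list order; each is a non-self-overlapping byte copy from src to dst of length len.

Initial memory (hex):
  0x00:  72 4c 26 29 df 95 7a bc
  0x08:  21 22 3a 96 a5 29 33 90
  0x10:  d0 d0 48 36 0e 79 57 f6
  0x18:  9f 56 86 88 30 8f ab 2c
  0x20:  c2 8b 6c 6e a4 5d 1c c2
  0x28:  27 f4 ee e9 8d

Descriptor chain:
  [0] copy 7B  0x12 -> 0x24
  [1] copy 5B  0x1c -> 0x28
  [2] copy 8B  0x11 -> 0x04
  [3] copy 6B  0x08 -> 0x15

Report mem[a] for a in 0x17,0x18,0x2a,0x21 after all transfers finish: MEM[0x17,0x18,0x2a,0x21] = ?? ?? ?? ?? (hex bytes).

  after D0: wrote 7B at 0x24 = 48360e7957f69f
  after D1: wrote 5B at 0x28 = 308fab2cc2
  after D2: wrote 8B at 0x04 = d048360e7957f69f
  after D3: wrote 6B at 0x15 = 7957f69fa529
query mem[0x17]=0xf6, mem[0x18]=0x9f, mem[0x2a]=0xab, mem[0x21]=0x8b

MEM[0x17,0x18,0x2a,0x21] = f6 9f ab 8b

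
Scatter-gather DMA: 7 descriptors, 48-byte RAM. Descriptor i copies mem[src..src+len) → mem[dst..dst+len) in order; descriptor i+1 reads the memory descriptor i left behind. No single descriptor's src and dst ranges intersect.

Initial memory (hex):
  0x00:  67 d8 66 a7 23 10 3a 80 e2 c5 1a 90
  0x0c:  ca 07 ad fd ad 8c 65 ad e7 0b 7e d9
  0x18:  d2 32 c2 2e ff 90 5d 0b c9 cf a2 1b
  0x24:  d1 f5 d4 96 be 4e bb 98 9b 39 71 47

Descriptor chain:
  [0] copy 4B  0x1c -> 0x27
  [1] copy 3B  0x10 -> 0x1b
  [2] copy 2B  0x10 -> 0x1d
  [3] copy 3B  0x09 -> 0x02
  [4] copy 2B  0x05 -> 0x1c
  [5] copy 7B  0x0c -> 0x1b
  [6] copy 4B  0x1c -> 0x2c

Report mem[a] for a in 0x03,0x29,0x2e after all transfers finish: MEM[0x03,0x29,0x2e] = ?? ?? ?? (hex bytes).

MEM[0x03,0x29,0x2e] = 1a 5d fd

  after D0: wrote 4B at 0x27 = ff905d0b
  after D1: wrote 3B at 0x1b = ad8c65
  after D2: wrote 2B at 0x1d = ad8c
  after D3: wrote 3B at 0x02 = c51a90
  after D4: wrote 2B at 0x1c = 103a
  after D5: wrote 7B at 0x1b = ca07adfdad8c65
  after D6: wrote 4B at 0x2c = 07adfdad
query mem[0x03]=0x1a, mem[0x29]=0x5d, mem[0x2e]=0xfd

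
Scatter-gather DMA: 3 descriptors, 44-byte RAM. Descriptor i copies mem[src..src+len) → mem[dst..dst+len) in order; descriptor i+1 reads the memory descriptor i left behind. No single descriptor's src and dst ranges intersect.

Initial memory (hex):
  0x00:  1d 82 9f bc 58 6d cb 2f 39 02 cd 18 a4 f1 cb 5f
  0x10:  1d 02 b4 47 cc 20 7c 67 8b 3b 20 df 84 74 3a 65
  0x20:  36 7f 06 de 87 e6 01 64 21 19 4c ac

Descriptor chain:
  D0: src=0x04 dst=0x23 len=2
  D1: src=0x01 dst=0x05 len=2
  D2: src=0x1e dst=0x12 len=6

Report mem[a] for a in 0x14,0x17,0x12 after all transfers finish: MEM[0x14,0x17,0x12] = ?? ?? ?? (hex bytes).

D0: mem[0x23..0x24] <- [58 6d]
D1: mem[0x05..0x06] <- [82 9f]
D2: mem[0x12..0x17] <- [3a 65 36 7f 06 58]
query mem[0x14]=0x36, mem[0x17]=0x58, mem[0x12]=0x3a

MEM[0x14,0x17,0x12] = 36 58 3a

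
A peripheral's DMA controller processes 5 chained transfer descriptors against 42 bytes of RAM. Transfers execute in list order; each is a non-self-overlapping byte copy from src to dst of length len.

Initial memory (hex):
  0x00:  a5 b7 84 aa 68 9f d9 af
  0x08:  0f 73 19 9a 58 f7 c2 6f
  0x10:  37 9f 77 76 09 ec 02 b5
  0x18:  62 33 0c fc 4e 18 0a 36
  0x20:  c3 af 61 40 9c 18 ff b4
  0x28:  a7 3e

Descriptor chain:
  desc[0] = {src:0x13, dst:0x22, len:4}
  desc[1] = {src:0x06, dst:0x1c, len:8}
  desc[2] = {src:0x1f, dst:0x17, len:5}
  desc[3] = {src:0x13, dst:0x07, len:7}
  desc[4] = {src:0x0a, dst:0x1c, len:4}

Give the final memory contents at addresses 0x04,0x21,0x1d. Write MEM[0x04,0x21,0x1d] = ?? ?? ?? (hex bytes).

MEM[0x04,0x21,0x1d] = 68 9a 73

  after D0: wrote 4B at 0x22 = 7609ec02
  after D1: wrote 8B at 0x1c = d9af0f73199a58f7
  after D2: wrote 5B at 0x17 = 73199a58f7
  after D3: wrote 7B at 0x07 = 7609ec0273199a
  after D4: wrote 4B at 0x1c = 0273199a
query mem[0x04]=0x68, mem[0x21]=0x9a, mem[0x1d]=0x73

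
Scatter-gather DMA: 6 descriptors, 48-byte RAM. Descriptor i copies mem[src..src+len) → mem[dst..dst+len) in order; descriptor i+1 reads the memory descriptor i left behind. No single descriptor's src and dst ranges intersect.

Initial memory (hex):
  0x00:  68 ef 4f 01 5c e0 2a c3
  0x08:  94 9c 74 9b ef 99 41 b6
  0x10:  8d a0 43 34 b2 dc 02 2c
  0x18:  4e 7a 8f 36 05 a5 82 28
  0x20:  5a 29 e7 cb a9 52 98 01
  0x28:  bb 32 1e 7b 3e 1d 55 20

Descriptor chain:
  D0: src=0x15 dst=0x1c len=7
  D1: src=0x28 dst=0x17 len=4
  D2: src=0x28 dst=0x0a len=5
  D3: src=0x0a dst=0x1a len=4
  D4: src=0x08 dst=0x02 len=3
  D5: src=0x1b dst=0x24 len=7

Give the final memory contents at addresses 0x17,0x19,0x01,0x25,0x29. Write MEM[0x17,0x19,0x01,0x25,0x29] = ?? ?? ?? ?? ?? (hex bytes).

MEM[0x17,0x19,0x01,0x25,0x29] = bb 1e ef 1e 7a

#0 dst[0x1c+7] := {0xdc,0x02,0x2c,0x4e,0x7a,0x8f,0x36}
#1 dst[0x17+4] := {0xbb,0x32,0x1e,0x7b}
#2 dst[0x0a+5] := {0xbb,0x32,0x1e,0x7b,0x3e}
#3 dst[0x1a+4] := {0xbb,0x32,0x1e,0x7b}
#4 dst[0x02+3] := {0x94,0x9c,0xbb}
#5 dst[0x24+7] := {0x32,0x1e,0x7b,0x2c,0x4e,0x7a,0x8f}
query mem[0x17]=0xbb, mem[0x19]=0x1e, mem[0x01]=0xef, mem[0x25]=0x1e, mem[0x29]=0x7a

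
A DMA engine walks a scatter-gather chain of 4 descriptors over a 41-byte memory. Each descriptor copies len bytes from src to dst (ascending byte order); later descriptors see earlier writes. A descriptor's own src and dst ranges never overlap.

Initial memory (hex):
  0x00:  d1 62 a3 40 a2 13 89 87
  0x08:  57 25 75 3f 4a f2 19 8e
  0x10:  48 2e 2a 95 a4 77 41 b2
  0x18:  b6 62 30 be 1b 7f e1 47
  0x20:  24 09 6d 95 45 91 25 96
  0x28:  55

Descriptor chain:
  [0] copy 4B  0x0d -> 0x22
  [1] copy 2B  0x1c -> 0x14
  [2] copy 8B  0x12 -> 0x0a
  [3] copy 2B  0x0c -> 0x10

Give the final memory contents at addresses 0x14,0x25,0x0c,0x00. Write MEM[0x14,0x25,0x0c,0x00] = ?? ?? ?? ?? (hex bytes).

[0] 0x0d->0x22 len=4 : f2 19 8e 48
[1] 0x1c->0x14 len=2 : 1b 7f
[2] 0x12->0x0a len=8 : 2a 95 1b 7f 41 b2 b6 62
[3] 0x0c->0x10 len=2 : 1b 7f
query mem[0x14]=0x1b, mem[0x25]=0x48, mem[0x0c]=0x1b, mem[0x00]=0xd1

MEM[0x14,0x25,0x0c,0x00] = 1b 48 1b d1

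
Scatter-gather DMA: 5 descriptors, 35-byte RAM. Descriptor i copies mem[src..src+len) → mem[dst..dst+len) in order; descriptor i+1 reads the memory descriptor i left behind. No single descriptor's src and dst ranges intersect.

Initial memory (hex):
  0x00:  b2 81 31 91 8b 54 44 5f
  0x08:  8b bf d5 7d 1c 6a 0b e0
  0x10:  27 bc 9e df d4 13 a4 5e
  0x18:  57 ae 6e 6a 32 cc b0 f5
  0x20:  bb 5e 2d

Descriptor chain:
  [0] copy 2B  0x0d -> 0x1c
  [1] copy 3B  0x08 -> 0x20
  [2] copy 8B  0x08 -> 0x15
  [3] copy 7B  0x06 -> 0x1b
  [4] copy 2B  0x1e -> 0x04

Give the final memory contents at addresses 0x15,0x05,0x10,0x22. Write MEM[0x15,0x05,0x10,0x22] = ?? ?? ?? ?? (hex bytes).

MEM[0x15,0x05,0x10,0x22] = 8b d5 27 d5

[0] 0x0d->0x1c len=2 : 6a 0b
[1] 0x08->0x20 len=3 : 8b bf d5
[2] 0x08->0x15 len=8 : 8b bf d5 7d 1c 6a 0b e0
[3] 0x06->0x1b len=7 : 44 5f 8b bf d5 7d 1c
[4] 0x1e->0x04 len=2 : bf d5
query mem[0x15]=0x8b, mem[0x05]=0xd5, mem[0x10]=0x27, mem[0x22]=0xd5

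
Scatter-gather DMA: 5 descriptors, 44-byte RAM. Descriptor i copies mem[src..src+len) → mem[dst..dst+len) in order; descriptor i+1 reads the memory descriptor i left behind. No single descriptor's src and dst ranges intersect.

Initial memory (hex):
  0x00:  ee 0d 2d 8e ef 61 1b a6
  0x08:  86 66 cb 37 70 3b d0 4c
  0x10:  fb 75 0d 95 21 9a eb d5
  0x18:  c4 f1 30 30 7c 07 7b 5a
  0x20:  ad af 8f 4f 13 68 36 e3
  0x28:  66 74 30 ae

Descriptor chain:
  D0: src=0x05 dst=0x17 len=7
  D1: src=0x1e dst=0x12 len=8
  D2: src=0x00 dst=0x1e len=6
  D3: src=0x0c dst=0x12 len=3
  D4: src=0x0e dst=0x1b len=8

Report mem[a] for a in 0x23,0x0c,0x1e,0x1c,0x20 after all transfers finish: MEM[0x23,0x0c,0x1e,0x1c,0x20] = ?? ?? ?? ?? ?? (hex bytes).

[0] 0x05->0x17 len=7 : 61 1b a6 86 66 cb 37
[1] 0x1e->0x12 len=8 : 7b 5a ad af 8f 4f 13 68
[2] 0x00->0x1e len=6 : ee 0d 2d 8e ef 61
[3] 0x0c->0x12 len=3 : 70 3b d0
[4] 0x0e->0x1b len=8 : d0 4c fb 75 70 3b d0 af
query mem[0x23]=0x61, mem[0x0c]=0x70, mem[0x1e]=0x75, mem[0x1c]=0x4c, mem[0x20]=0x3b

MEM[0x23,0x0c,0x1e,0x1c,0x20] = 61 70 75 4c 3b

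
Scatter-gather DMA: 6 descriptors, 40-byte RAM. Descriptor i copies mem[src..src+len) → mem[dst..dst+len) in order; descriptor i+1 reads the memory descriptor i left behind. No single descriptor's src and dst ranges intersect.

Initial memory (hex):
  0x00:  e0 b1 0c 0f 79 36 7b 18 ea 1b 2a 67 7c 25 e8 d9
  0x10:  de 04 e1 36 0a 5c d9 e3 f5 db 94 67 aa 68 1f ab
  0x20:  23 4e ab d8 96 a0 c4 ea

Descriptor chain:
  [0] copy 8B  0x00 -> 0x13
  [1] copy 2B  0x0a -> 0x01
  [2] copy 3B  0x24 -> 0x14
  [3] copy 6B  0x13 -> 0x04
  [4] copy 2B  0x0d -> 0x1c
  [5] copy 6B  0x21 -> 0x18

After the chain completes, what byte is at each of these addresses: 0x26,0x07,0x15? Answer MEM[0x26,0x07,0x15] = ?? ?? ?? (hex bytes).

#0 dst[0x13+8] := {0xe0,0xb1,0x0c,0x0f,0x79,0x36,0x7b,0x18}
#1 dst[0x01+2] := {0x2a,0x67}
#2 dst[0x14+3] := {0x96,0xa0,0xc4}
#3 dst[0x04+6] := {0xe0,0x96,0xa0,0xc4,0x79,0x36}
#4 dst[0x1c+2] := {0x25,0xe8}
#5 dst[0x18+6] := {0x4e,0xab,0xd8,0x96,0xa0,0xc4}
query mem[0x26]=0xc4, mem[0x07]=0xc4, mem[0x15]=0xa0

MEM[0x26,0x07,0x15] = c4 c4 a0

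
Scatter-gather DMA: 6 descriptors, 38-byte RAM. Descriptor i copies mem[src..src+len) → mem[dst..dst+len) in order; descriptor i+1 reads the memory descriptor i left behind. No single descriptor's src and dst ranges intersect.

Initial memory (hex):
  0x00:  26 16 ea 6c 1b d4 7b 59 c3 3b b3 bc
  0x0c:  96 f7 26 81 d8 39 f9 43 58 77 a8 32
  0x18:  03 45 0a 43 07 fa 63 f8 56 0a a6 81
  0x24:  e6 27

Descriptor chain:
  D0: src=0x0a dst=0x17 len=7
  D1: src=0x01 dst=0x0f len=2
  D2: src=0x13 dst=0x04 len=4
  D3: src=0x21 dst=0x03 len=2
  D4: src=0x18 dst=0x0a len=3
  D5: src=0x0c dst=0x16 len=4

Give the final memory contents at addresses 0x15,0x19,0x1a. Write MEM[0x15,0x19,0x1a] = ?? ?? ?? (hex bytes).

MEM[0x15,0x19,0x1a] = 77 16 f7

D0: mem[0x17..0x1d] <- [b3 bc 96 f7 26 81 d8]
D1: mem[0x0f..0x10] <- [16 ea]
D2: mem[0x04..0x07] <- [43 58 77 a8]
D3: mem[0x03..0x04] <- [0a a6]
D4: mem[0x0a..0x0c] <- [bc 96 f7]
D5: mem[0x16..0x19] <- [f7 f7 26 16]
query mem[0x15]=0x77, mem[0x19]=0x16, mem[0x1a]=0xf7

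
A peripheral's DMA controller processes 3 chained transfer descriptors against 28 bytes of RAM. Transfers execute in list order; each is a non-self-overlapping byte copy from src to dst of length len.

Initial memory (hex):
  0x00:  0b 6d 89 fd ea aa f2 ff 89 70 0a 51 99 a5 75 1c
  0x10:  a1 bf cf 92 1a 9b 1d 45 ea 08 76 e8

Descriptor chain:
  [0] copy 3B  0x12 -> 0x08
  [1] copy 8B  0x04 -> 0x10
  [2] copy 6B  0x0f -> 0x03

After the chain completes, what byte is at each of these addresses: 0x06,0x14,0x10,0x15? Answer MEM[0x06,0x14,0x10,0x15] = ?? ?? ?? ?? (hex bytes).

MEM[0x06,0x14,0x10,0x15] = f2 cf ea 92

#0 dst[0x08+3] := {0xcf,0x92,0x1a}
#1 dst[0x10+8] := {0xea,0xaa,0xf2,0xff,0xcf,0x92,0x1a,0x51}
#2 dst[0x03+6] := {0x1c,0xea,0xaa,0xf2,0xff,0xcf}
query mem[0x06]=0xf2, mem[0x14]=0xcf, mem[0x10]=0xea, mem[0x15]=0x92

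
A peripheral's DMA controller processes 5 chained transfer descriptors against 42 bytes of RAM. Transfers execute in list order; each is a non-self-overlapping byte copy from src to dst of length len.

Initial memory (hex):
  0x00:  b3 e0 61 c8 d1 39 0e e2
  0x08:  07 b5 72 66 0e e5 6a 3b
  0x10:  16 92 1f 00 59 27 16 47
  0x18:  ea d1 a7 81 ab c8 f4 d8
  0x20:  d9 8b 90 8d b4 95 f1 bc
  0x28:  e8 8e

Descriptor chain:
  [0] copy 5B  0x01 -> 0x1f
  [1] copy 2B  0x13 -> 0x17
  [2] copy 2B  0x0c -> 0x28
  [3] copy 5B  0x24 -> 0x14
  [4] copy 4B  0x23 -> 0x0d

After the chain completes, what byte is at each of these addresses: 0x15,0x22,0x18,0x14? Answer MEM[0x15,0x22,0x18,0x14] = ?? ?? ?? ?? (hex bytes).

MEM[0x15,0x22,0x18,0x14] = 95 d1 0e b4

D0: mem[0x1f..0x23] <- [e0 61 c8 d1 39]
D1: mem[0x17..0x18] <- [00 59]
D2: mem[0x28..0x29] <- [0e e5]
D3: mem[0x14..0x18] <- [b4 95 f1 bc 0e]
D4: mem[0x0d..0x10] <- [39 b4 95 f1]
query mem[0x15]=0x95, mem[0x22]=0xd1, mem[0x18]=0x0e, mem[0x14]=0xb4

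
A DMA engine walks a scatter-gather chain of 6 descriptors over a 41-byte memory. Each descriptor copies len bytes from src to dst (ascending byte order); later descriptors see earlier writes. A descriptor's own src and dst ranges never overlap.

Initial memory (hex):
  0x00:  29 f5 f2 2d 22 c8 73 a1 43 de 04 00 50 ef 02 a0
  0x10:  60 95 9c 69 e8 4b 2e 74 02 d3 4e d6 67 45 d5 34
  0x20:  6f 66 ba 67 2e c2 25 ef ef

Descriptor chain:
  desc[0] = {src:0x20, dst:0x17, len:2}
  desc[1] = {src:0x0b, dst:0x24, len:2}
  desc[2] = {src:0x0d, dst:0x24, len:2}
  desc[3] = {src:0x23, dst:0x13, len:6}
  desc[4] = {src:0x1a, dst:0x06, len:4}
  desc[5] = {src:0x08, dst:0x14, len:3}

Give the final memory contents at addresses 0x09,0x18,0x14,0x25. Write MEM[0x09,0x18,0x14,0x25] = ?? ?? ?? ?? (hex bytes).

D0: mem[0x17..0x18] <- [6f 66]
D1: mem[0x24..0x25] <- [00 50]
D2: mem[0x24..0x25] <- [ef 02]
D3: mem[0x13..0x18] <- [67 ef 02 25 ef ef]
D4: mem[0x06..0x09] <- [4e d6 67 45]
D5: mem[0x14..0x16] <- [67 45 04]
query mem[0x09]=0x45, mem[0x18]=0xef, mem[0x14]=0x67, mem[0x25]=0x02

MEM[0x09,0x18,0x14,0x25] = 45 ef 67 02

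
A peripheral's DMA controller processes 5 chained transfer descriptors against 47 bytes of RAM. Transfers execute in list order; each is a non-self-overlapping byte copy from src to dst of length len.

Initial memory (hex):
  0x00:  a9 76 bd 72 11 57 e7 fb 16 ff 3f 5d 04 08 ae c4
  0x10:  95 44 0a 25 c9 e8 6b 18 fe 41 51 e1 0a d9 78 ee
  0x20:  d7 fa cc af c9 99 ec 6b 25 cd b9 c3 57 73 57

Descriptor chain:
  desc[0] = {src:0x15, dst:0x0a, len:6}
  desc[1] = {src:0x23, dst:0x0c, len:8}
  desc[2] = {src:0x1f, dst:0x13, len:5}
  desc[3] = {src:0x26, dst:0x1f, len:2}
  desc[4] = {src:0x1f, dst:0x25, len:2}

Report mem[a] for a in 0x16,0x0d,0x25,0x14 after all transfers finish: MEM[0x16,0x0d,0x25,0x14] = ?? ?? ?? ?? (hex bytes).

[0] 0x15->0x0a len=6 : e8 6b 18 fe 41 51
[1] 0x23->0x0c len=8 : af c9 99 ec 6b 25 cd b9
[2] 0x1f->0x13 len=5 : ee d7 fa cc af
[3] 0x26->0x1f len=2 : ec 6b
[4] 0x1f->0x25 len=2 : ec 6b
query mem[0x16]=0xcc, mem[0x0d]=0xc9, mem[0x25]=0xec, mem[0x14]=0xd7

MEM[0x16,0x0d,0x25,0x14] = cc c9 ec d7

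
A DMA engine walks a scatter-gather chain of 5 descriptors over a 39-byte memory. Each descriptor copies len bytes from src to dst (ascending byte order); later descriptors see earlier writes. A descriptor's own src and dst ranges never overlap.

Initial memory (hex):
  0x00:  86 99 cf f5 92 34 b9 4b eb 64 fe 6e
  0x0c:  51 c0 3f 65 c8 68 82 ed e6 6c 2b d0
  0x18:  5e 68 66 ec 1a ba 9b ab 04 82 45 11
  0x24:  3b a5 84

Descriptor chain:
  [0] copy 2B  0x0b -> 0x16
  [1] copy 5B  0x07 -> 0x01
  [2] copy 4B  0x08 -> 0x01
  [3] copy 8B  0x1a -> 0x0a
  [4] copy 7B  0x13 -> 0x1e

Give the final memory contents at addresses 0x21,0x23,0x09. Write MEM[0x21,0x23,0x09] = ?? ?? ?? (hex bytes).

MEM[0x21,0x23,0x09] = 6e 5e 64

  after D0: wrote 2B at 0x16 = 6e51
  after D1: wrote 5B at 0x01 = 4beb64fe6e
  after D2: wrote 4B at 0x01 = eb64fe6e
  after D3: wrote 8B at 0x0a = 66ec1aba9bab0482
  after D4: wrote 7B at 0x1e = ede66c6e515e68
query mem[0x21]=0x6e, mem[0x23]=0x5e, mem[0x09]=0x64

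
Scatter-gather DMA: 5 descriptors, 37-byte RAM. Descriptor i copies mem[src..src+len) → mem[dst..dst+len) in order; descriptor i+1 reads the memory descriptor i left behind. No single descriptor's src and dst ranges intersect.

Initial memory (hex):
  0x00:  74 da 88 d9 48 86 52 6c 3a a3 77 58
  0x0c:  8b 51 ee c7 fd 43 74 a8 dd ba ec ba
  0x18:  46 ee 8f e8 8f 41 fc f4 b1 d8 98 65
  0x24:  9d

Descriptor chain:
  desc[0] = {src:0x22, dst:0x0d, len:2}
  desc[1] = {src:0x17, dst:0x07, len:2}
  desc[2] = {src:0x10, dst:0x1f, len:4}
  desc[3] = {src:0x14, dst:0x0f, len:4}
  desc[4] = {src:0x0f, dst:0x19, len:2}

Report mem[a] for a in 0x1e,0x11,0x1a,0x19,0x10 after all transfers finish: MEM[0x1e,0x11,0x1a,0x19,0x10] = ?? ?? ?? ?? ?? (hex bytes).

MEM[0x1e,0x11,0x1a,0x19,0x10] = fc ec ba dd ba

#0 dst[0x0d+2] := {0x98,0x65}
#1 dst[0x07+2] := {0xba,0x46}
#2 dst[0x1f+4] := {0xfd,0x43,0x74,0xa8}
#3 dst[0x0f+4] := {0xdd,0xba,0xec,0xba}
#4 dst[0x19+2] := {0xdd,0xba}
query mem[0x1e]=0xfc, mem[0x11]=0xec, mem[0x1a]=0xba, mem[0x19]=0xdd, mem[0x10]=0xba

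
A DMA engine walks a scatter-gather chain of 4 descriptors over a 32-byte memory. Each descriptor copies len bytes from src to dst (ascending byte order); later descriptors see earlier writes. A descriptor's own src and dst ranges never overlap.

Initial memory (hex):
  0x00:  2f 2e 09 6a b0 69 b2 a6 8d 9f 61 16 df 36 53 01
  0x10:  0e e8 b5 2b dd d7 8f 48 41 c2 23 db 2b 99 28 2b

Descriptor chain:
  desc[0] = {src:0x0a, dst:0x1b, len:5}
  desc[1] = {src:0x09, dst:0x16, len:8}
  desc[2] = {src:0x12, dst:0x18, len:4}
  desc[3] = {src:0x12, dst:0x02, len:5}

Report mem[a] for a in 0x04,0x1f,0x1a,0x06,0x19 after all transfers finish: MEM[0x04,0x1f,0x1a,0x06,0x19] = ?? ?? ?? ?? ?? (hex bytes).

MEM[0x04,0x1f,0x1a,0x06,0x19] = dd 53 dd 9f 2b

[0] 0x0a->0x1b len=5 : 61 16 df 36 53
[1] 0x09->0x16 len=8 : 9f 61 16 df 36 53 01 0e
[2] 0x12->0x18 len=4 : b5 2b dd d7
[3] 0x12->0x02 len=5 : b5 2b dd d7 9f
query mem[0x04]=0xdd, mem[0x1f]=0x53, mem[0x1a]=0xdd, mem[0x06]=0x9f, mem[0x19]=0x2b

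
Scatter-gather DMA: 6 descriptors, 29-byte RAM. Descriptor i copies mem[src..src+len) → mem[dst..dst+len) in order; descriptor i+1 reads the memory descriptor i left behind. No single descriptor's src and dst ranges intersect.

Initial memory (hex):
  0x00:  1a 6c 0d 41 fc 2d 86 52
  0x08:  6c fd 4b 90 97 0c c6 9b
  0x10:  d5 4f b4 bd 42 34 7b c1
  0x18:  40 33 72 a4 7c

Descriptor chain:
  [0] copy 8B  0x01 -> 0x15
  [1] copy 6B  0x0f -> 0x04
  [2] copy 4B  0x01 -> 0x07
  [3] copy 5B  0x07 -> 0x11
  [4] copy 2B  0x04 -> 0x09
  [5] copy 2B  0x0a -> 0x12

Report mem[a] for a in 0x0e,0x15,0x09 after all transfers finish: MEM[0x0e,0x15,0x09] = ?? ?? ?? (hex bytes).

D0: mem[0x15..0x1c] <- [6c 0d 41 fc 2d 86 52 6c]
D1: mem[0x04..0x09] <- [9b d5 4f b4 bd 42]
D2: mem[0x07..0x0a] <- [6c 0d 41 9b]
D3: mem[0x11..0x15] <- [6c 0d 41 9b 90]
D4: mem[0x09..0x0a] <- [9b d5]
D5: mem[0x12..0x13] <- [d5 90]
query mem[0x0e]=0xc6, mem[0x15]=0x90, mem[0x09]=0x9b

MEM[0x0e,0x15,0x09] = c6 90 9b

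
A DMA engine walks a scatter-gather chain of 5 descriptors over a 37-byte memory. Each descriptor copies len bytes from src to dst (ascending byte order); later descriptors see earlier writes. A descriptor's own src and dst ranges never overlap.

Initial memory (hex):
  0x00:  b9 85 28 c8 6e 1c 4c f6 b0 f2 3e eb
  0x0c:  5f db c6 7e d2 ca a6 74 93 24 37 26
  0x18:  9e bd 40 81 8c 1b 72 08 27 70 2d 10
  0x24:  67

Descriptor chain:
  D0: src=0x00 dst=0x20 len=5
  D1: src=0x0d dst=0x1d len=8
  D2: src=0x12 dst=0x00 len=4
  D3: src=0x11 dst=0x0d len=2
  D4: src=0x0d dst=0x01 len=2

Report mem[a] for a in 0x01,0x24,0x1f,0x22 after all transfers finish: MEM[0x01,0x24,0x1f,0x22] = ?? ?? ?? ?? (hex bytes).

  after D0: wrote 5B at 0x20 = b98528c86e
  after D1: wrote 8B at 0x1d = dbc67ed2caa67493
  after D2: wrote 4B at 0x00 = a6749324
  after D3: wrote 2B at 0x0d = caa6
  after D4: wrote 2B at 0x01 = caa6
query mem[0x01]=0xca, mem[0x24]=0x93, mem[0x1f]=0x7e, mem[0x22]=0xa6

MEM[0x01,0x24,0x1f,0x22] = ca 93 7e a6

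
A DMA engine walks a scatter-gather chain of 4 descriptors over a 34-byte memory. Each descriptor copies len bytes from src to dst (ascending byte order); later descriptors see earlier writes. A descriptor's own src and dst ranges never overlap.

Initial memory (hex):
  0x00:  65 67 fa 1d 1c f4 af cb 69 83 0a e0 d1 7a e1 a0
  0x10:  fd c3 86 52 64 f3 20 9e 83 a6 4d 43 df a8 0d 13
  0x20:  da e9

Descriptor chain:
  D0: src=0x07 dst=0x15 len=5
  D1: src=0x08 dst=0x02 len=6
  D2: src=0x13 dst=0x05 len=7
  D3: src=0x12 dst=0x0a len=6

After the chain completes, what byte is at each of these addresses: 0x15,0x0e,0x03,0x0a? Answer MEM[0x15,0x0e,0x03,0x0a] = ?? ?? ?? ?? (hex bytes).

[0] 0x07->0x15 len=5 : cb 69 83 0a e0
[1] 0x08->0x02 len=6 : 69 83 0a e0 d1 7a
[2] 0x13->0x05 len=7 : 52 64 cb 69 83 0a e0
[3] 0x12->0x0a len=6 : 86 52 64 cb 69 83
query mem[0x15]=0xcb, mem[0x0e]=0x69, mem[0x03]=0x83, mem[0x0a]=0x86

MEM[0x15,0x0e,0x03,0x0a] = cb 69 83 86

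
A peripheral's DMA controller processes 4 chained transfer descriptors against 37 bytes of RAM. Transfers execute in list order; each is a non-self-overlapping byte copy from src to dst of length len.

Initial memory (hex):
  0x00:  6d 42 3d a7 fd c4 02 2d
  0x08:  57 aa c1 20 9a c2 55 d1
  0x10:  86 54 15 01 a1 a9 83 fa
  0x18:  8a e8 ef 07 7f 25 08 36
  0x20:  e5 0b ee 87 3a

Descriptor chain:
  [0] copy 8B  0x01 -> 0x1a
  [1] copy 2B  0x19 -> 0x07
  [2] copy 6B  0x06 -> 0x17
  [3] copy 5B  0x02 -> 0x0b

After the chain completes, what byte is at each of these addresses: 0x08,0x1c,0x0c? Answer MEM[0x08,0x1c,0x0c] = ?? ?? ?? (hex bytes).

MEM[0x08,0x1c,0x0c] = 42 20 a7

#0 dst[0x1a+8] := {0x42,0x3d,0xa7,0xfd,0xc4,0x02,0x2d,0x57}
#1 dst[0x07+2] := {0xe8,0x42}
#2 dst[0x17+6] := {0x02,0xe8,0x42,0xaa,0xc1,0x20}
#3 dst[0x0b+5] := {0x3d,0xa7,0xfd,0xc4,0x02}
query mem[0x08]=0x42, mem[0x1c]=0x20, mem[0x0c]=0xa7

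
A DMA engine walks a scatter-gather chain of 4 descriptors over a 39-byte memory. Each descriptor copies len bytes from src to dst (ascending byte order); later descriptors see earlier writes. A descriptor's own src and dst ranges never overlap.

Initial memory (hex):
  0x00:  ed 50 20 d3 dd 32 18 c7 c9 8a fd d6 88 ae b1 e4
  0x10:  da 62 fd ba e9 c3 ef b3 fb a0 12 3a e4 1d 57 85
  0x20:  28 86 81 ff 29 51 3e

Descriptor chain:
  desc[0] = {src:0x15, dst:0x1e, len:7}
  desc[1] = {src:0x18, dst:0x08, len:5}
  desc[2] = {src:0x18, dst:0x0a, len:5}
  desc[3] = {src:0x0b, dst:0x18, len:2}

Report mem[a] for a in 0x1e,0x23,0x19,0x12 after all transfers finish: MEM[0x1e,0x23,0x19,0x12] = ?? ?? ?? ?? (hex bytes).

#0 dst[0x1e+7] := {0xc3,0xef,0xb3,0xfb,0xa0,0x12,0x3a}
#1 dst[0x08+5] := {0xfb,0xa0,0x12,0x3a,0xe4}
#2 dst[0x0a+5] := {0xfb,0xa0,0x12,0x3a,0xe4}
#3 dst[0x18+2] := {0xa0,0x12}
query mem[0x1e]=0xc3, mem[0x23]=0x12, mem[0x19]=0x12, mem[0x12]=0xfd

MEM[0x1e,0x23,0x19,0x12] = c3 12 12 fd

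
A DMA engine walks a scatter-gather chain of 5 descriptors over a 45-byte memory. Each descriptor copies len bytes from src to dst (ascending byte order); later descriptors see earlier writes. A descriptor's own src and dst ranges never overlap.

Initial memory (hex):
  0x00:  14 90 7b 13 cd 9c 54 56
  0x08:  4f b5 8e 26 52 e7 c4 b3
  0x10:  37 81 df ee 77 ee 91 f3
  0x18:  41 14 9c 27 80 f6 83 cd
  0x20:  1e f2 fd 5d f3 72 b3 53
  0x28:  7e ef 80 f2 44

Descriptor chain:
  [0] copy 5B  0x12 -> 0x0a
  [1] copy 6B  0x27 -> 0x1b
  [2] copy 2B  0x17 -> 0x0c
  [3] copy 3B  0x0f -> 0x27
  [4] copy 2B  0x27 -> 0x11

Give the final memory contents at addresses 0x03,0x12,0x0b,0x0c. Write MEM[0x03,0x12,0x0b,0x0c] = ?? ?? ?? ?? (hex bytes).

MEM[0x03,0x12,0x0b,0x0c] = 13 37 ee f3

[0] 0x12->0x0a len=5 : df ee 77 ee 91
[1] 0x27->0x1b len=6 : 53 7e ef 80 f2 44
[2] 0x17->0x0c len=2 : f3 41
[3] 0x0f->0x27 len=3 : b3 37 81
[4] 0x27->0x11 len=2 : b3 37
query mem[0x03]=0x13, mem[0x12]=0x37, mem[0x0b]=0xee, mem[0x0c]=0xf3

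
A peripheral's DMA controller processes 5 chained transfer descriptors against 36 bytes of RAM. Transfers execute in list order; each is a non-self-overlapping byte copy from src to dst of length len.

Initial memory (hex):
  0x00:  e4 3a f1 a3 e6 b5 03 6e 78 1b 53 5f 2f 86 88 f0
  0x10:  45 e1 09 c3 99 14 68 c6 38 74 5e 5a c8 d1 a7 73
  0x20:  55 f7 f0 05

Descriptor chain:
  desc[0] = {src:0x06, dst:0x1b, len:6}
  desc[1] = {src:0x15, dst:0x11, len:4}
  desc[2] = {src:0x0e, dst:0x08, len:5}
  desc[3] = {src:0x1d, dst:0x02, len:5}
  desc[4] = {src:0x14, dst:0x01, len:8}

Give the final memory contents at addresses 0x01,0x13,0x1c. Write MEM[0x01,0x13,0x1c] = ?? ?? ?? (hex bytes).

MEM[0x01,0x13,0x1c] = 38 c6 6e

  after D0: wrote 6B at 0x1b = 036e781b535f
  after D1: wrote 4B at 0x11 = 1468c638
  after D2: wrote 5B at 0x08 = 88f0451468
  after D3: wrote 5B at 0x02 = 781b535ff7
  after D4: wrote 8B at 0x01 = 381468c638745e03
query mem[0x01]=0x38, mem[0x13]=0xc6, mem[0x1c]=0x6e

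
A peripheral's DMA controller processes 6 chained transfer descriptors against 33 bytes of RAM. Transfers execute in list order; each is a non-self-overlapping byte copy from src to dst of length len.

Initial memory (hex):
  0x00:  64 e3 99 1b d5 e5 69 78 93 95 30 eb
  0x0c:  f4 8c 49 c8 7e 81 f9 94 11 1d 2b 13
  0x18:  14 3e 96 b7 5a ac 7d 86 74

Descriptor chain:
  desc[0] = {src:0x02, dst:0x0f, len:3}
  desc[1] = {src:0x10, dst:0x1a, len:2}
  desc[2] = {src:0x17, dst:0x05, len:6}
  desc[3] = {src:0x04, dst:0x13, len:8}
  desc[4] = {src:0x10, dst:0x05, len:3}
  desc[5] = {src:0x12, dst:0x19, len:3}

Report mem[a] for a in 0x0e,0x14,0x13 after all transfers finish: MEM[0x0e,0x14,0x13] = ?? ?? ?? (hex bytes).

MEM[0x0e,0x14,0x13] = 49 13 d5

  after D0: wrote 3B at 0x0f = 991bd5
  after D1: wrote 2B at 0x1a = 1bd5
  after D2: wrote 6B at 0x05 = 13143e1bd55a
  after D3: wrote 8B at 0x13 = d513143e1bd55aeb
  after D4: wrote 3B at 0x05 = 1bd5f9
  after D5: wrote 3B at 0x19 = f9d513
query mem[0x0e]=0x49, mem[0x14]=0x13, mem[0x13]=0xd5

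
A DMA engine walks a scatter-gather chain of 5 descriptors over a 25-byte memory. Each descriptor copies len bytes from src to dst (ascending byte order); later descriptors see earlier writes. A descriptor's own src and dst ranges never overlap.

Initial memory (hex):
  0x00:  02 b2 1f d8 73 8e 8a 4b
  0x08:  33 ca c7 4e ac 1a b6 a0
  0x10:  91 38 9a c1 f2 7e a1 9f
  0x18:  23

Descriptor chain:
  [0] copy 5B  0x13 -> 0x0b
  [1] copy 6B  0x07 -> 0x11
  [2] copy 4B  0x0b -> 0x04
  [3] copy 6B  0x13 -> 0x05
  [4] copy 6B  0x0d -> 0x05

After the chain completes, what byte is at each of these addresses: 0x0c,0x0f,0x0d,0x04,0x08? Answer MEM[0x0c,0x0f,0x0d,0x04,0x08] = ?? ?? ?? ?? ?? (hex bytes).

MEM[0x0c,0x0f,0x0d,0x04,0x08] = f2 9f 7e c1 91

#0 dst[0x0b+5] := {0xc1,0xf2,0x7e,0xa1,0x9f}
#1 dst[0x11+6] := {0x4b,0x33,0xca,0xc7,0xc1,0xf2}
#2 dst[0x04+4] := {0xc1,0xf2,0x7e,0xa1}
#3 dst[0x05+6] := {0xca,0xc7,0xc1,0xf2,0x9f,0x23}
#4 dst[0x05+6] := {0x7e,0xa1,0x9f,0x91,0x4b,0x33}
query mem[0x0c]=0xf2, mem[0x0f]=0x9f, mem[0x0d]=0x7e, mem[0x04]=0xc1, mem[0x08]=0x91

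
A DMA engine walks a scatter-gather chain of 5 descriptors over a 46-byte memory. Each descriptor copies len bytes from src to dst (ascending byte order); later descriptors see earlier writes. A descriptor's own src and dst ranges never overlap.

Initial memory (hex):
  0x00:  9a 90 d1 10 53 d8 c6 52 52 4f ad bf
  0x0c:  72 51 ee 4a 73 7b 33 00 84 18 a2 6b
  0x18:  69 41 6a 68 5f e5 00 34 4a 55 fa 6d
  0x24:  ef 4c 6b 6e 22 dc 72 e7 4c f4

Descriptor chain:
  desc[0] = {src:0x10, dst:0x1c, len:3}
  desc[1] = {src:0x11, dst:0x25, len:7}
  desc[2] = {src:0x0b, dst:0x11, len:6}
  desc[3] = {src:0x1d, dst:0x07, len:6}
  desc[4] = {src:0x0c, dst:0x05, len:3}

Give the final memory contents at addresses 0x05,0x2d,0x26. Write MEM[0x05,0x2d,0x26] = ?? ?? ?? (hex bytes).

MEM[0x05,0x2d,0x26] = fa f4 33

D0: mem[0x1c..0x1e] <- [73 7b 33]
D1: mem[0x25..0x2b] <- [7b 33 00 84 18 a2 6b]
D2: mem[0x11..0x16] <- [bf 72 51 ee 4a 73]
D3: mem[0x07..0x0c] <- [7b 33 34 4a 55 fa]
D4: mem[0x05..0x07] <- [fa 51 ee]
query mem[0x05]=0xfa, mem[0x2d]=0xf4, mem[0x26]=0x33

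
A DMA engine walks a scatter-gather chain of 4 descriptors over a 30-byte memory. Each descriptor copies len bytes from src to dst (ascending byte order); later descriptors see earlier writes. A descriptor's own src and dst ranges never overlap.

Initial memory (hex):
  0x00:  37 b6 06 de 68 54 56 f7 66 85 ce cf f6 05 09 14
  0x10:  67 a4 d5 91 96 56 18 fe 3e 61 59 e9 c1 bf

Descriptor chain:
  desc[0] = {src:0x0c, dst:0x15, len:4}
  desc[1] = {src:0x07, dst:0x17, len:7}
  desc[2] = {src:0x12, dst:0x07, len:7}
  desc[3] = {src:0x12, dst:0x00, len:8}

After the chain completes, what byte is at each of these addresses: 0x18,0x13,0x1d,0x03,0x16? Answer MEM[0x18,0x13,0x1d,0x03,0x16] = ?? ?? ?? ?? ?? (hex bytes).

MEM[0x18,0x13,0x1d,0x03,0x16] = 66 91 05 f6 05

  after D0: wrote 4B at 0x15 = f6050914
  after D1: wrote 7B at 0x17 = f76685cecff605
  after D2: wrote 7B at 0x07 = d59196f605f766
  after D3: wrote 8B at 0x00 = d59196f605f76685
query mem[0x18]=0x66, mem[0x13]=0x91, mem[0x1d]=0x05, mem[0x03]=0xf6, mem[0x16]=0x05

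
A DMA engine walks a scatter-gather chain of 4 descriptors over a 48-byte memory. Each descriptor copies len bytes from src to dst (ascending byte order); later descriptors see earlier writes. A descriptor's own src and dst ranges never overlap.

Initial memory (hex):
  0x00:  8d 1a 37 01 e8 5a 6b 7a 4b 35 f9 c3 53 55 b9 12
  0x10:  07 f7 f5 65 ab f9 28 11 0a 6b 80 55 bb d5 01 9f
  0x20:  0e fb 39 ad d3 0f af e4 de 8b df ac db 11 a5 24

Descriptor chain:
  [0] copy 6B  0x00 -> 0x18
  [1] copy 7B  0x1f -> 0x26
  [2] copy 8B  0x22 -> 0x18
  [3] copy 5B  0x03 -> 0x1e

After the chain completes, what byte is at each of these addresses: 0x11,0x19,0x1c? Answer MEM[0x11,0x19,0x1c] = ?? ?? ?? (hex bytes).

MEM[0x11,0x19,0x1c] = f7 ad 9f

D0: mem[0x18..0x1d] <- [8d 1a 37 01 e8 5a]
D1: mem[0x26..0x2c] <- [9f 0e fb 39 ad d3 0f]
D2: mem[0x18..0x1f] <- [39 ad d3 0f 9f 0e fb 39]
D3: mem[0x1e..0x22] <- [01 e8 5a 6b 7a]
query mem[0x11]=0xf7, mem[0x19]=0xad, mem[0x1c]=0x9f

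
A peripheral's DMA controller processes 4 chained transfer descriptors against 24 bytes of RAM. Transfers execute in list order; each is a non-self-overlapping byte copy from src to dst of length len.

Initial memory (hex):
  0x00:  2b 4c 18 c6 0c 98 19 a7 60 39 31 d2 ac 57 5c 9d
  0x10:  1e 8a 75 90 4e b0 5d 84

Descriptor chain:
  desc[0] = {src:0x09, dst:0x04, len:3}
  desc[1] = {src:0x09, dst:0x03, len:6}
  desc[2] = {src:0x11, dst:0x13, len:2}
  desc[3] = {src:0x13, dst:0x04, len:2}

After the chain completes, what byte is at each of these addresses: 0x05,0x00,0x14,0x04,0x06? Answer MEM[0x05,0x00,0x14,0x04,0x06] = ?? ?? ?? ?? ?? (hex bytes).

MEM[0x05,0x00,0x14,0x04,0x06] = 75 2b 75 8a ac

[0] 0x09->0x04 len=3 : 39 31 d2
[1] 0x09->0x03 len=6 : 39 31 d2 ac 57 5c
[2] 0x11->0x13 len=2 : 8a 75
[3] 0x13->0x04 len=2 : 8a 75
query mem[0x05]=0x75, mem[0x00]=0x2b, mem[0x14]=0x75, mem[0x04]=0x8a, mem[0x06]=0xac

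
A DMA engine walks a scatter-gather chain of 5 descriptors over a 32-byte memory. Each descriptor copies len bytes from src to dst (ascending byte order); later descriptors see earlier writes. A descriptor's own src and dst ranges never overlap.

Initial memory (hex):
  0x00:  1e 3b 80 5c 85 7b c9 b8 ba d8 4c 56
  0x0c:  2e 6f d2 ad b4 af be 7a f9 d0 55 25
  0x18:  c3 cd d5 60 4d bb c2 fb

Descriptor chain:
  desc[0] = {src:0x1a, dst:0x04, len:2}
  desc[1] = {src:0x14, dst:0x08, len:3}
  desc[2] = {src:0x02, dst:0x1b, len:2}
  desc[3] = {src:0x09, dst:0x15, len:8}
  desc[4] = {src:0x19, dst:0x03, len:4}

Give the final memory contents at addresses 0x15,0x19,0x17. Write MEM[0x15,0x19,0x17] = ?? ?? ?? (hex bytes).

  after D0: wrote 2B at 0x04 = d560
  after D1: wrote 3B at 0x08 = f9d055
  after D2: wrote 2B at 0x1b = 805c
  after D3: wrote 8B at 0x15 = d055562e6fd2adb4
  after D4: wrote 4B at 0x03 = 6fd2adb4
query mem[0x15]=0xd0, mem[0x19]=0x6f, mem[0x17]=0x56

MEM[0x15,0x19,0x17] = d0 6f 56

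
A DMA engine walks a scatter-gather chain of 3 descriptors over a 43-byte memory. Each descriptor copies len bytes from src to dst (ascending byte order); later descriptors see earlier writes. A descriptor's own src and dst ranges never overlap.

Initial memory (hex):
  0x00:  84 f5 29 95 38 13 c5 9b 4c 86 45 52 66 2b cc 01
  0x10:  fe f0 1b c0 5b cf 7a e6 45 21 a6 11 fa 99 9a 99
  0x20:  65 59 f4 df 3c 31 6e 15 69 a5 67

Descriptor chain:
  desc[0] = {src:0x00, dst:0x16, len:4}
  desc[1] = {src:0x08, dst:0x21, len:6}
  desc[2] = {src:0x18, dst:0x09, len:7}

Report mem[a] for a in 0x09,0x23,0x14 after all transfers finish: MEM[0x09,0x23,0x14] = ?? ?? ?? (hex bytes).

#0 dst[0x16+4] := {0x84,0xf5,0x29,0x95}
#1 dst[0x21+6] := {0x4c,0x86,0x45,0x52,0x66,0x2b}
#2 dst[0x09+7] := {0x29,0x95,0xa6,0x11,0xfa,0x99,0x9a}
query mem[0x09]=0x29, mem[0x23]=0x45, mem[0x14]=0x5b

MEM[0x09,0x23,0x14] = 29 45 5b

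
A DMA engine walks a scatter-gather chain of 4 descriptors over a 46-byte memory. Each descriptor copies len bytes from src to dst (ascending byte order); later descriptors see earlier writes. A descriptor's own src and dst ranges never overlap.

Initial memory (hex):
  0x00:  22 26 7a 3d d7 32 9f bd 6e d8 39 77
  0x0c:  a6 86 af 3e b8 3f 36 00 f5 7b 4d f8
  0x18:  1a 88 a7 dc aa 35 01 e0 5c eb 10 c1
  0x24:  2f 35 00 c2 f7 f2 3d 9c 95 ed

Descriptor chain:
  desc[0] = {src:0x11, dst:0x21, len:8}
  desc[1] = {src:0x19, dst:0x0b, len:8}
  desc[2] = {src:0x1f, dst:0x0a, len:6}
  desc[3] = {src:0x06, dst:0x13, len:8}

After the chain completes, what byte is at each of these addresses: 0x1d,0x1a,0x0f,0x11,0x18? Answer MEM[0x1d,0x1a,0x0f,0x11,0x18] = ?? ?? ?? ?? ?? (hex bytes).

D0: mem[0x21..0x28] <- [3f 36 00 f5 7b 4d f8 1a]
D1: mem[0x0b..0x12] <- [88 a7 dc aa 35 01 e0 5c]
D2: mem[0x0a..0x0f] <- [e0 5c 3f 36 00 f5]
D3: mem[0x13..0x1a] <- [9f bd 6e d8 e0 5c 3f 36]
query mem[0x1d]=0x35, mem[0x1a]=0x36, mem[0x0f]=0xf5, mem[0x11]=0xe0, mem[0x18]=0x5c

MEM[0x1d,0x1a,0x0f,0x11,0x18] = 35 36 f5 e0 5c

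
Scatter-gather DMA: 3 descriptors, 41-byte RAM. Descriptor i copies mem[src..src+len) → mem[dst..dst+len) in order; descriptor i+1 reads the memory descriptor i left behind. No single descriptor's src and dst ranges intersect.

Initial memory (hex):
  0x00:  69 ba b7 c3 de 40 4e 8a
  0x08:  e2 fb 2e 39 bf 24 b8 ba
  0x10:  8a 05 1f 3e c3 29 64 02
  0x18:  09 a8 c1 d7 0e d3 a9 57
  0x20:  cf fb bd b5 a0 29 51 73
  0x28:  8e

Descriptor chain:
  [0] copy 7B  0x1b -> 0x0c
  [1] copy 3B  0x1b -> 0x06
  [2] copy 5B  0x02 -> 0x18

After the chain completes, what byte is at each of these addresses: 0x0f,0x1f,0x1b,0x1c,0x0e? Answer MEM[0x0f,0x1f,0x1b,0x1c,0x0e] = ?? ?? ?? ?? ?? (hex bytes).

[0] 0x1b->0x0c len=7 : d7 0e d3 a9 57 cf fb
[1] 0x1b->0x06 len=3 : d7 0e d3
[2] 0x02->0x18 len=5 : b7 c3 de 40 d7
query mem[0x0f]=0xa9, mem[0x1f]=0x57, mem[0x1b]=0x40, mem[0x1c]=0xd7, mem[0x0e]=0xd3

MEM[0x0f,0x1f,0x1b,0x1c,0x0e] = a9 57 40 d7 d3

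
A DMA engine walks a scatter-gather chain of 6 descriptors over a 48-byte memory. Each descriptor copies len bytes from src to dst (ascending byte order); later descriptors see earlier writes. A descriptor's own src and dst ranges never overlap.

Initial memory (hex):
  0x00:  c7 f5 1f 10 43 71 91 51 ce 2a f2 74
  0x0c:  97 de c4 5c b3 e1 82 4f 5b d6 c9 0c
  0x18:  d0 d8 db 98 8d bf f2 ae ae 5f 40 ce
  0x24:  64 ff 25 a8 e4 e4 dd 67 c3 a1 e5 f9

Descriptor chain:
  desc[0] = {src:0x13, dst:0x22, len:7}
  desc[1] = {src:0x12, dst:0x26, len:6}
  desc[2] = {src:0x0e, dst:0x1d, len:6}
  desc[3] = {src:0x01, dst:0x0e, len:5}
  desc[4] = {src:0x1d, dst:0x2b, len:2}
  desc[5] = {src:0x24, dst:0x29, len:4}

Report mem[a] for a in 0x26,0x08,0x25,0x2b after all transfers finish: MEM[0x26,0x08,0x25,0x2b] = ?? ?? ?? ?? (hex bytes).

MEM[0x26,0x08,0x25,0x2b] = 82 ce c9 82

[0] 0x13->0x22 len=7 : 4f 5b d6 c9 0c d0 d8
[1] 0x12->0x26 len=6 : 82 4f 5b d6 c9 0c
[2] 0x0e->0x1d len=6 : c4 5c b3 e1 82 4f
[3] 0x01->0x0e len=5 : f5 1f 10 43 71
[4] 0x1d->0x2b len=2 : c4 5c
[5] 0x24->0x29 len=4 : d6 c9 82 4f
query mem[0x26]=0x82, mem[0x08]=0xce, mem[0x25]=0xc9, mem[0x2b]=0x82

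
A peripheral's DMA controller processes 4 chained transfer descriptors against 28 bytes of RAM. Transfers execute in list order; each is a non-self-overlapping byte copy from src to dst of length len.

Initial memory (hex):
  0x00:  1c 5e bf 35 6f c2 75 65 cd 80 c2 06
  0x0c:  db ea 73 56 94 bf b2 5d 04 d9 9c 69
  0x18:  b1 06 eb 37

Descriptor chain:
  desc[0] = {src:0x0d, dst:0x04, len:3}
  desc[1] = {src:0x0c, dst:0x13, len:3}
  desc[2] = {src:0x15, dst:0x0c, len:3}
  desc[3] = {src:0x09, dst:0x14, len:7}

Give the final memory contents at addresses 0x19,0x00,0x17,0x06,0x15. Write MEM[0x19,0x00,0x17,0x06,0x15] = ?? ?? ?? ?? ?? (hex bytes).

MEM[0x19,0x00,0x17,0x06,0x15] = 69 1c 73 56 c2

D0: mem[0x04..0x06] <- [ea 73 56]
D1: mem[0x13..0x15] <- [db ea 73]
D2: mem[0x0c..0x0e] <- [73 9c 69]
D3: mem[0x14..0x1a] <- [80 c2 06 73 9c 69 56]
query mem[0x19]=0x69, mem[0x00]=0x1c, mem[0x17]=0x73, mem[0x06]=0x56, mem[0x15]=0xc2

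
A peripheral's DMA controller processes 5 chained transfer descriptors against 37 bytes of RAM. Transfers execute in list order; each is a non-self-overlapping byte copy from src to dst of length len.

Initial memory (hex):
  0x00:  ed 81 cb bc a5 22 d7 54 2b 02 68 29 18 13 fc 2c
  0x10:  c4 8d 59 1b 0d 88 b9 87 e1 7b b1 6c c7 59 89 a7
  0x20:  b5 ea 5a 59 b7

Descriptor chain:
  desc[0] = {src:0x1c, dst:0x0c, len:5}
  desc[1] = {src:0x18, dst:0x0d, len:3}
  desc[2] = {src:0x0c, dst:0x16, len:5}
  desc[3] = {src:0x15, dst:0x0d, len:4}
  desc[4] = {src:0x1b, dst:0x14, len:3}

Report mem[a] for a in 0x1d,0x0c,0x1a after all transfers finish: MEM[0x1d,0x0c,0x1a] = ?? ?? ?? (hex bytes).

[0] 0x1c->0x0c len=5 : c7 59 89 a7 b5
[1] 0x18->0x0d len=3 : e1 7b b1
[2] 0x0c->0x16 len=5 : c7 e1 7b b1 b5
[3] 0x15->0x0d len=4 : 88 c7 e1 7b
[4] 0x1b->0x14 len=3 : 6c c7 59
query mem[0x1d]=0x59, mem[0x0c]=0xc7, mem[0x1a]=0xb5

MEM[0x1d,0x0c,0x1a] = 59 c7 b5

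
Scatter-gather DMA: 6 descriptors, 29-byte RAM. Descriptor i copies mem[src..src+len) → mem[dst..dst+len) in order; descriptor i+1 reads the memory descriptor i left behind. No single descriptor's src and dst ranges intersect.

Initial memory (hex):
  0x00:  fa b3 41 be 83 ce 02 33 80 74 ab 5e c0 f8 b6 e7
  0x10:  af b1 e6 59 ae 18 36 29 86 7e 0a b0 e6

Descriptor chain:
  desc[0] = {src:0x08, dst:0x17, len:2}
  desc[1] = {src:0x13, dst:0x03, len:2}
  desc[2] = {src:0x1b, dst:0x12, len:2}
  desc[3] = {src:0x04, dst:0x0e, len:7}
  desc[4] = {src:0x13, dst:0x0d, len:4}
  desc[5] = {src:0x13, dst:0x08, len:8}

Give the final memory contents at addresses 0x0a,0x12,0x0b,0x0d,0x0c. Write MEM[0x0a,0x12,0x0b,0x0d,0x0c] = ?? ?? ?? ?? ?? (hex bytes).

[0] 0x08->0x17 len=2 : 80 74
[1] 0x13->0x03 len=2 : 59 ae
[2] 0x1b->0x12 len=2 : b0 e6
[3] 0x04->0x0e len=7 : ae ce 02 33 80 74 ab
[4] 0x13->0x0d len=4 : 74 ab 18 36
[5] 0x13->0x08 len=8 : 74 ab 18 36 80 74 7e 0a
query mem[0x0a]=0x18, mem[0x12]=0x80, mem[0x0b]=0x36, mem[0x0d]=0x74, mem[0x0c]=0x80

MEM[0x0a,0x12,0x0b,0x0d,0x0c] = 18 80 36 74 80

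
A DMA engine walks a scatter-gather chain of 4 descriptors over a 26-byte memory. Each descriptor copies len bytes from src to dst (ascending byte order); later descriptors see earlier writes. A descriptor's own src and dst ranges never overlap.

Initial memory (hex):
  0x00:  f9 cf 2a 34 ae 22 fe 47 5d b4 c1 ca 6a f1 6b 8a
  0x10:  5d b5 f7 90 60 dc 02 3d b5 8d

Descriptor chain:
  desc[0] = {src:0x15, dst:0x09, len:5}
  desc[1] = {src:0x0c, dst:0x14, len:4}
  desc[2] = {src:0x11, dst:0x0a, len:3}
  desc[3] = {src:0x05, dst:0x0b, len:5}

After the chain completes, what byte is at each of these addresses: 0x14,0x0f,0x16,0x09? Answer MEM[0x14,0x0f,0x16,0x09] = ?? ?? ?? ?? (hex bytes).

#0 dst[0x09+5] := {0xdc,0x02,0x3d,0xb5,0x8d}
#1 dst[0x14+4] := {0xb5,0x8d,0x6b,0x8a}
#2 dst[0x0a+3] := {0xb5,0xf7,0x90}
#3 dst[0x0b+5] := {0x22,0xfe,0x47,0x5d,0xdc}
query mem[0x14]=0xb5, mem[0x0f]=0xdc, mem[0x16]=0x6b, mem[0x09]=0xdc

MEM[0x14,0x0f,0x16,0x09] = b5 dc 6b dc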